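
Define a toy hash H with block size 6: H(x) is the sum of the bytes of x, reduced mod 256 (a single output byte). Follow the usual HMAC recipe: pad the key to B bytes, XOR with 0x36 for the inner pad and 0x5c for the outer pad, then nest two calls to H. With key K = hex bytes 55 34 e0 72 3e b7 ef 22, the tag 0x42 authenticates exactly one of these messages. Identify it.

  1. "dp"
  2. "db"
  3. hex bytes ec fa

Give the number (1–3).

1

Key hex bytes 55 34 e0 72 3e b7 ef 22 is 8 bytes > B = 6, so hash it first: H(key) = e1, then zero-pad to 6 bytes: K' = e1 00 00 00 00 00.
K' ⊕ ipad = d7 36 36 36 36 36; K' ⊕ opad = bd 5c 5c 5c 5c 5c.
m1: inner = H(d7 36 36 36 36 36 64 70) = b9; tag = H(bd 5c 5c 5c 5c 5c b9) = 42 ← matches
m2: inner = H(d7 36 36 36 36 36 64 62) = ab; tag = H(bd 5c 5c 5c 5c 5c ab) = 34
m3: inner = H(d7 36 36 36 36 36 ec fa) = cb; tag = H(bd 5c 5c 5c 5c 5c cb) = 54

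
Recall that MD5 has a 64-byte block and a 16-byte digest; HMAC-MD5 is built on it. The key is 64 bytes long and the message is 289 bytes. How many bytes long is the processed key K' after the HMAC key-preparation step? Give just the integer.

64

Key is 64 ≤ 64 bytes, zero-padded: |K'| = 64.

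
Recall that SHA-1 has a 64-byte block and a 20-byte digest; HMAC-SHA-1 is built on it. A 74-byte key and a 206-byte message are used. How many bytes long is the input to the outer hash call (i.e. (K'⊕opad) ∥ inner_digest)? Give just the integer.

84

Key is 74 > 64 bytes, so it is hashed to 20 bytes then zero-padded to 64: |K'| = 64.
Outer input = (K'⊕opad) ∥ H(inner) → 64 + 20 = 84 bytes.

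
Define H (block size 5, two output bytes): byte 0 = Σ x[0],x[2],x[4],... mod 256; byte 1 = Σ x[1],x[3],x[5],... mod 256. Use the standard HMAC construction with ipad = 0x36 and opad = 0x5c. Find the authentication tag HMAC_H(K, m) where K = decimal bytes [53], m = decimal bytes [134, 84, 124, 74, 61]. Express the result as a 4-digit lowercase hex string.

ccc5

Key decimal bytes [53] = 35 is 1 byte ≤ B = 5; zero-pad to 5 bytes: K' = 35 00 00 00 00.
K' ⊕ ipad = 03 36 36 36 36.  K' ⊕ opad = 69 5c 5c 5c 5c.
Inner input = (K'⊕ipad) ∥ m = 03 36 36 36 36 ∥ 86 54 7c 4a 3d.
Inner hash: even-index sum = 269 mod 256 = 13; odd-index sum = 427 mod 256 = 171 → 0d ab.
Outer input = (K'⊕opad) ∥ inner = 69 5c 5c 5c 5c ∥ 0d ab.
Outer hash (tag): even-index sum = 460 mod 256 = 204; odd-index sum = 197 mod 256 = 197 → cc c5.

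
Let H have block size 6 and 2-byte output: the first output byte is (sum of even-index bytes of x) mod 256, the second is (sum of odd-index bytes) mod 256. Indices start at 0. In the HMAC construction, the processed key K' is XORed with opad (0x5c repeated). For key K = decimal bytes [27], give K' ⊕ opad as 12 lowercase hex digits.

Key decimal bytes [27] = 1b is 1 byte ≤ B = 6; zero-pad to 6 bytes: K' = 1b 00 00 00 00 00.
XOR each byte with 0x5c: 1b⊕5c=47, 00⊕5c=5c, 00⊕5c=5c, 00⊕5c=5c, 00⊕5c=5c, 00⊕5c=5c.

475c5c5c5c5c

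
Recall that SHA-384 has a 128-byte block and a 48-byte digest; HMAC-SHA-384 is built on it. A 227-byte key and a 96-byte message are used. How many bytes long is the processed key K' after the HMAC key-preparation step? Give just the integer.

Key is 227 > 128 bytes, so it is hashed to 48 bytes then zero-padded to 128: |K'| = 128.

128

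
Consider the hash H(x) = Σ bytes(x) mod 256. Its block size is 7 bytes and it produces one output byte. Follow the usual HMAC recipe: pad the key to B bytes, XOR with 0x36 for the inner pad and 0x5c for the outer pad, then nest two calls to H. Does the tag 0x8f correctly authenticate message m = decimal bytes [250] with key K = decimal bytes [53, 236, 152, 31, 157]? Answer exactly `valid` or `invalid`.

invalid

Key decimal bytes [53, 236, 152, 31, 157] = 35 ec 98 1f 9d is 5 bytes ≤ B = 7; zero-pad to 7 bytes: K' = 35 ec 98 1f 9d 00 00.
K' ⊕ ipad = 03 da ae 29 ab 36 36; K' ⊕ opad = 69 b0 c4 43 c1 5c 5c.
Inner hash: sum = 3+218+174+41+171+54+54+250 = 965; mod 256 = 197 → c5.
Outer hash (recomputed tag): sum = 105+176+196+67+193+92+92+197 = 1118; mod 256 = 94 → 5e.
Recomputed tag = 5e; claimed = 8f → mismatch.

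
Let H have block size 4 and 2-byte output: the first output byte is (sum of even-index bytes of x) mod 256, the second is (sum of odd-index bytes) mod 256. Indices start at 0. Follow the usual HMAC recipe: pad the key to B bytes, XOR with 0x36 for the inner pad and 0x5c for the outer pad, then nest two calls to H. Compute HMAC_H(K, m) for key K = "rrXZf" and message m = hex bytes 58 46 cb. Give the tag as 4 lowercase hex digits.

Key "rrXZf" = 72 72 58 5a 66 is 5 bytes > B = 4, so hash it first: H(key) = 30 cc, then zero-pad to 4 bytes: K' = 30 cc 00 00.
K' ⊕ ipad = 06 fa 36 36.  K' ⊕ opad = 6c 90 5c 5c.
Inner input = (K'⊕ipad) ∥ m = 06 fa 36 36 ∥ 58 46 cb.
Inner hash: even-index sum = 351 mod 256 = 95; odd-index sum = 374 mod 256 = 118 → 5f 76.
Outer input = (K'⊕opad) ∥ inner = 6c 90 5c 5c ∥ 5f 76.
Outer hash (tag): even-index sum = 295 mod 256 = 39; odd-index sum = 354 mod 256 = 98 → 27 62.

2762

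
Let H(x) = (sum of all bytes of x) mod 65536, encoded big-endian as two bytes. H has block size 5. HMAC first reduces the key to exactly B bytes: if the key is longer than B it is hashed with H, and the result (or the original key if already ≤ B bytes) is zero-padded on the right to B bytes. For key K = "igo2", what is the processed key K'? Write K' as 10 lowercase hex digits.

Key "igo2" = 69 67 6f 32 is 4 bytes ≤ B = 5; zero-pad to 5 bytes: K' = 69 67 6f 32 00.

69676f3200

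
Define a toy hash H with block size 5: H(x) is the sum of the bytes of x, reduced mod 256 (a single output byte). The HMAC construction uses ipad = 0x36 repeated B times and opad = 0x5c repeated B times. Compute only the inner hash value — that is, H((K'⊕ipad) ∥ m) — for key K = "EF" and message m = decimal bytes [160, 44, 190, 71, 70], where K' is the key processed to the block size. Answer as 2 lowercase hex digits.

Key "EF" = 45 46 is 2 bytes ≤ B = 5; zero-pad to 5 bytes: K' = 45 46 00 00 00.
K' ⊕ ipad = 73 70 36 36 36.
Inner input = 73 70 36 36 36 ∥ a0 2c be 47 46.
Inner hash: sum = 115+112+54+54+54+160+44+190+71+70 = 924; mod 256 = 156 → 9c.

9c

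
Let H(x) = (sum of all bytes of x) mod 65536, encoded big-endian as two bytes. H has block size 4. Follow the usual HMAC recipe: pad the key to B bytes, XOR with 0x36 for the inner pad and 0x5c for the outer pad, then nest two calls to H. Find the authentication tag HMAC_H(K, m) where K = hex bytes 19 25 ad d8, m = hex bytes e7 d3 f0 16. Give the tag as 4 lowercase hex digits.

02c2

Key hex bytes 19 25 ad d8 is exactly B = 4 bytes: K' = 19 25 ad d8.
K' ⊕ ipad = 2f 13 9b ee.  K' ⊕ opad = 45 79 f1 84.
Inner input = (K'⊕ipad) ∥ m = 2f 13 9b ee ∥ e7 d3 f0 16.
Inner hash: sum = 47+19+155+238+231+211+240+22 = 1163 → 04 8b.
Outer input = (K'⊕opad) ∥ inner = 45 79 f1 84 ∥ 04 8b.
Outer hash (tag): sum = 69+121+241+132+4+139 = 706 → 02 c2.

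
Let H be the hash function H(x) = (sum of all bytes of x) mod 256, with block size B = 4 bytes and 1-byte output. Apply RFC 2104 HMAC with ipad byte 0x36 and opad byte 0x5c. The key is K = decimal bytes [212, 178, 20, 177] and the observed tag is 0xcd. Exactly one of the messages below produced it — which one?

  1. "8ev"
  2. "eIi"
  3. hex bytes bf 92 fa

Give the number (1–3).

1

Key decimal bytes [212, 178, 20, 177] = d4 b2 14 b1 is exactly B = 4 bytes: K' = d4 b2 14 b1.
K' ⊕ ipad = e2 84 22 87; K' ⊕ opad = 88 ee 48 ed.
m1: inner = H(e2 84 22 87 38 65 76) = 22; tag = H(88 ee 48 ed 22) = cd ← matches
m2: inner = H(e2 84 22 87 65 49 69) = 26; tag = H(88 ee 48 ed 26) = d1
m3: inner = H(e2 84 22 87 bf 92 fa) = 5a; tag = H(88 ee 48 ed 5a) = 05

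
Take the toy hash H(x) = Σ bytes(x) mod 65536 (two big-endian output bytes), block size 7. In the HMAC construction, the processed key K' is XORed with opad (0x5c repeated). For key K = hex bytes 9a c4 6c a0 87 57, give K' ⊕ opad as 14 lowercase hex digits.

Key hex bytes 9a c4 6c a0 87 57 is 6 bytes ≤ B = 7; zero-pad to 7 bytes: K' = 9a c4 6c a0 87 57 00.
XOR each byte with 0x5c: 9a⊕5c=c6, c4⊕5c=98, 6c⊕5c=30, a0⊕5c=fc, 87⊕5c=db, 57⊕5c=0b, 00⊕5c=5c.

c69830fcdb0b5c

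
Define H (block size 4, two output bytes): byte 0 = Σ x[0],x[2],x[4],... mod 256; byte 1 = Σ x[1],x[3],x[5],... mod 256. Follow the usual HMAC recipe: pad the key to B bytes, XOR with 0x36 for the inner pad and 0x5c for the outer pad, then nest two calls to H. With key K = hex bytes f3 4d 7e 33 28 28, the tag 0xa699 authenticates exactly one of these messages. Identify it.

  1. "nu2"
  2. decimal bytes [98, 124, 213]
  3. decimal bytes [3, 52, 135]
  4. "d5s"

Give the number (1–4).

Key hex bytes f3 4d 7e 33 28 28 is 6 bytes > B = 4, so hash it first: H(key) = 99 a8, then zero-pad to 4 bytes: K' = 99 a8 00 00.
K' ⊕ ipad = af 9e 36 36; K' ⊕ opad = c5 f4 5c 5c.
m1: inner = H(af 9e 36 36 6e 75 32) = 85 49; tag = H(c5 f4 5c 5c 85 49) = a699 ← matches
m2: inner = H(af 9e 36 36 62 7c d5) = 1c 50; tag = H(c5 f4 5c 5c 1c 50) = 3da0
m3: inner = H(af 9e 36 36 03 34 87) = 6f 08; tag = H(c5 f4 5c 5c 6f 08) = 9058
m4: inner = H(af 9e 36 36 64 35 73) = bc 09; tag = H(c5 f4 5c 5c bc 09) = dd59

1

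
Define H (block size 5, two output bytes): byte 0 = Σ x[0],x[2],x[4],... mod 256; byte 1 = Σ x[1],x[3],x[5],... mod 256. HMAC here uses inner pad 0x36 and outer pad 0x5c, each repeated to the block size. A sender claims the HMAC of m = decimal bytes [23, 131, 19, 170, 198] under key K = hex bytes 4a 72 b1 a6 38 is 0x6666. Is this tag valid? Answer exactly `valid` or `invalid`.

invalid

Key hex bytes 4a 72 b1 a6 38 is exactly B = 5 bytes: K' = 4a 72 b1 a6 38.
K' ⊕ ipad = 7c 44 87 90 0e; K' ⊕ opad = 16 2e ed fa 64.
Inner hash: even-index sum = 574 mod 256 = 62; odd-index sum = 452 mod 256 = 196 → 3e c4.
Outer hash (recomputed tag): even-index sum = 555 mod 256 = 43; odd-index sum = 358 mod 256 = 102 → 2b 66.
Recomputed tag = 2b66; claimed = 6666 → mismatch.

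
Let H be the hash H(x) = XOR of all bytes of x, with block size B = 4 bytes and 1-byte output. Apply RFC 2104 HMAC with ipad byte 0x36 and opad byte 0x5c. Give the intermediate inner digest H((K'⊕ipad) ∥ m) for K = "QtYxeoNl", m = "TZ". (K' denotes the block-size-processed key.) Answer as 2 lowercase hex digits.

Key "QtYxeoNl" = 51 74 59 78 65 6f 4e 6c is 8 bytes > B = 4, so hash it first: H(key) = 2c, then zero-pad to 4 bytes: K' = 2c 00 00 00.
K' ⊕ ipad = 1a 36 36 36.
Inner input = 1a 36 36 36 ∥ 54 5a.
Inner hash: XOR 1a⊕36⊕36⊕36⊕54⊕5a = 22.

22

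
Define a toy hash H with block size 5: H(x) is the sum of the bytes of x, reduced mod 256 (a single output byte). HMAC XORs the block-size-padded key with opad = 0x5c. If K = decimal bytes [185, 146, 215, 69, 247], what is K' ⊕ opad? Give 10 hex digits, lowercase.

Key decimal bytes [185, 146, 215, 69, 247] = b9 92 d7 45 f7 is exactly B = 5 bytes: K' = b9 92 d7 45 f7.
XOR each byte with 0x5c: b9⊕5c=e5, 92⊕5c=ce, d7⊕5c=8b, 45⊕5c=19, f7⊕5c=ab.

e5ce8b19ab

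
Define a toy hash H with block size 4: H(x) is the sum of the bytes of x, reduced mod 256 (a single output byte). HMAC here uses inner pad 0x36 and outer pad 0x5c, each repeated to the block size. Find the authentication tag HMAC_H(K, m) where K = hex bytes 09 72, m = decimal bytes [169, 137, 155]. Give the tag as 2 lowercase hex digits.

Key hex bytes 09 72 is 2 bytes ≤ B = 4; zero-pad to 4 bytes: K' = 09 72 00 00.
K' ⊕ ipad = 3f 44 36 36.  K' ⊕ opad = 55 2e 5c 5c.
Inner input = (K'⊕ipad) ∥ m = 3f 44 36 36 ∥ a9 89 9b.
Inner hash: sum = 63+68+54+54+169+137+155 = 700; mod 256 = 188 → bc.
Outer input = (K'⊕opad) ∥ inner = 55 2e 5c 5c ∥ bc.
Outer hash (tag): sum = 85+46+92+92+188 = 503; mod 256 = 247 → f7.

f7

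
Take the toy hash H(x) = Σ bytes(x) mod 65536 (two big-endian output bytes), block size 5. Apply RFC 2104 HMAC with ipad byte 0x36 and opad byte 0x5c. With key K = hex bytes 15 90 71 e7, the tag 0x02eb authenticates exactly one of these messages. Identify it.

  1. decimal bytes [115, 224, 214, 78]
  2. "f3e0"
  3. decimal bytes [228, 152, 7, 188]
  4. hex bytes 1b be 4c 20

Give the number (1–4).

1

Key hex bytes 15 90 71 e7 is 4 bytes ≤ B = 5; zero-pad to 5 bytes: K' = 15 90 71 e7 00.
K' ⊕ ipad = 23 a6 47 d1 36; K' ⊕ opad = 49 cc 2d bb 5c.
m1: inner = H(23 a6 47 d1 36 73 e0 d6 4e) = 04 8e; tag = H(49 cc 2d bb 5c 04 8e) = 02eb ← matches
m2: inner = H(23 a6 47 d1 36 66 33 65 30) = 03 45; tag = H(49 cc 2d bb 5c 03 45) = 02a1
m3: inner = H(23 a6 47 d1 36 e4 98 07 bc) = 04 56; tag = H(49 cc 2d bb 5c 04 56) = 02b3
m4: inner = H(23 a6 47 d1 36 1b be 4c 20) = 03 5c; tag = H(49 cc 2d bb 5c 03 5c) = 02b8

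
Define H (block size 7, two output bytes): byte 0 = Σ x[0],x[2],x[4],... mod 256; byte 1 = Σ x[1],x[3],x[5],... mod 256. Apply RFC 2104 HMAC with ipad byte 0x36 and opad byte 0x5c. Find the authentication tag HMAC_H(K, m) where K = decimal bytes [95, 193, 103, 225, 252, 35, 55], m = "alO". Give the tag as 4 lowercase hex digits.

dcca

Key decimal bytes [95, 193, 103, 225, 252, 35, 55] = 5f c1 67 e1 fc 23 37 is exactly B = 7 bytes: K' = 5f c1 67 e1 fc 23 37.
K' ⊕ ipad = 69 f7 51 d7 ca 15 01.  K' ⊕ opad = 03 9d 3b bd a0 7f 6b.
Inner input = (K'⊕ipad) ∥ m = 69 f7 51 d7 ca 15 01 ∥ 61 6c 4f.
Inner hash: even-index sum = 497 mod 256 = 241; odd-index sum = 659 mod 256 = 147 → f1 93.
Outer input = (K'⊕opad) ∥ inner = 03 9d 3b bd a0 7f 6b ∥ f1 93.
Outer hash (tag): even-index sum = 476 mod 256 = 220; odd-index sum = 714 mod 256 = 202 → dc ca.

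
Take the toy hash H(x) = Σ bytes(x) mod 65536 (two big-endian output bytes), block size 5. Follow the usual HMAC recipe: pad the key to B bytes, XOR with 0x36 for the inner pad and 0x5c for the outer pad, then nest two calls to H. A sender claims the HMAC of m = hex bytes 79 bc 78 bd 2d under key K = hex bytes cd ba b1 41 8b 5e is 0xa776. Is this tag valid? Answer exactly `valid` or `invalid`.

invalid

Key hex bytes cd ba b1 41 8b 5e is 6 bytes > B = 5, so hash it first: H(key) = 03 62, then zero-pad to 5 bytes: K' = 03 62 00 00 00.
K' ⊕ ipad = 35 54 36 36 36; K' ⊕ opad = 5f 3e 5c 5c 5c.
Inner hash: sum = 53+84+54+54+54+121+188+120+189+45 = 962 → 03 c2.
Outer hash (recomputed tag): sum = 95+62+92+92+92+3+194 = 630 → 02 76.
Recomputed tag = 0276; claimed = a776 → mismatch.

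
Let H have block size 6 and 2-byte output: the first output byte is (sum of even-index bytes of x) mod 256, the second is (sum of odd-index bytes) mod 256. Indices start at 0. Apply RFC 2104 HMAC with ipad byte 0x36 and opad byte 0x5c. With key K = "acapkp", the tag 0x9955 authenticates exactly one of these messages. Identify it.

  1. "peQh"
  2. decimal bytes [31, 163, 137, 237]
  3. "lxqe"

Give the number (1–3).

3

Key "acapkp" = 61 63 61 70 6b 70 is exactly B = 6 bytes: K' = 61 63 61 70 6b 70.
K' ⊕ ipad = 57 55 57 46 5d 46; K' ⊕ opad = 3d 3f 3d 2c 37 2c.
m1: inner = H(57 55 57 46 5d 46 70 65 51 68) = cc ae; tag = H(3d 3f 3d 2c 37 2c cc ae) = 7d45
m2: inner = H(57 55 57 46 5d 46 1f a3 89 ed) = b3 71; tag = H(3d 3f 3d 2c 37 2c b3 71) = 6408
m3: inner = H(57 55 57 46 5d 46 6c 78 71 65) = e8 be; tag = H(3d 3f 3d 2c 37 2c e8 be) = 9955 ← matches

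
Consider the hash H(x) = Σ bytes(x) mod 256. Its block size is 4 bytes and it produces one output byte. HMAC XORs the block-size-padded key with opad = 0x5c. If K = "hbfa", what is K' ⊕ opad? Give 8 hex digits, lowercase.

Key "hbfa" = 68 62 66 61 is exactly B = 4 bytes: K' = 68 62 66 61.
XOR each byte with 0x5c: 68⊕5c=34, 62⊕5c=3e, 66⊕5c=3a, 61⊕5c=3d.

343e3a3d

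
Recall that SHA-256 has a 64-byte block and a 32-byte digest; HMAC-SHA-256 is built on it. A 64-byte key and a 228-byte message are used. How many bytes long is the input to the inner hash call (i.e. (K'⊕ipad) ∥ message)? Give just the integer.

Key is 64 ≤ 64 bytes, zero-padded: |K'| = 64.
Inner input = (K'⊕ipad) ∥ m → 64 + 228 = 292 bytes.

292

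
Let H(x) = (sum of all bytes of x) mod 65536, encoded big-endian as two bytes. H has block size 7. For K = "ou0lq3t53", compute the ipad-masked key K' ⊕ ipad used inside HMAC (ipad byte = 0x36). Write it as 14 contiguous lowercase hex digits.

35363636363636

Key "ou0lq3t53" = 6f 75 30 6c 71 33 74 35 33 is 9 bytes > B = 7, so hash it first: H(key) = 03 00, then zero-pad to 7 bytes: K' = 03 00 00 00 00 00 00.
XOR each byte with 0x36: 03⊕36=35, 00⊕36=36, 00⊕36=36, 00⊕36=36, 00⊕36=36, 00⊕36=36, 00⊕36=36.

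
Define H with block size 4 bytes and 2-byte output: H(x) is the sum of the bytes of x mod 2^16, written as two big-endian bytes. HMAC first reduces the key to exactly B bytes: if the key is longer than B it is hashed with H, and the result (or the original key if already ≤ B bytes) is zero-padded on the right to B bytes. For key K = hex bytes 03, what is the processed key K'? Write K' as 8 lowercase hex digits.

Key hex bytes 03 is 1 byte ≤ B = 4; zero-pad to 4 bytes: K' = 03 00 00 00.

03000000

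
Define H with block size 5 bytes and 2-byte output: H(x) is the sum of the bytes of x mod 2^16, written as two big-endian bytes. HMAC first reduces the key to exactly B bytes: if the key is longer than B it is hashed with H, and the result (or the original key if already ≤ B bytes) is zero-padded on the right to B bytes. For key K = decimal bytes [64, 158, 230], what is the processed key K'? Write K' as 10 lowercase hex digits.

Key decimal bytes [64, 158, 230] = 40 9e e6 is 3 bytes ≤ B = 5; zero-pad to 5 bytes: K' = 40 9e e6 00 00.

409ee60000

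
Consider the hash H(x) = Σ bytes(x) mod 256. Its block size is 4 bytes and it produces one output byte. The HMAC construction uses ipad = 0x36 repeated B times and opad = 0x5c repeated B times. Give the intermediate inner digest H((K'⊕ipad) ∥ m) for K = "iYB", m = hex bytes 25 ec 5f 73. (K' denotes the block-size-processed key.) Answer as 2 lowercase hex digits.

5b

Key "iYB" = 69 59 42 is 3 bytes ≤ B = 4; zero-pad to 4 bytes: K' = 69 59 42 00.
K' ⊕ ipad = 5f 6f 74 36.
Inner input = 5f 6f 74 36 ∥ 25 ec 5f 73.
Inner hash: sum = 95+111+116+54+37+236+95+115 = 859; mod 256 = 91 → 5b.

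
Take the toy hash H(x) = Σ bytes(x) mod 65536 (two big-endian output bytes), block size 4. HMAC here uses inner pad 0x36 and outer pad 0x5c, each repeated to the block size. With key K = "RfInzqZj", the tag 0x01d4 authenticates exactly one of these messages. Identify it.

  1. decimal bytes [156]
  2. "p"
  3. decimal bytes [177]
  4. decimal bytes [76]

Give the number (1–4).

3

Key "RfInzqZj" = 52 66 49 6e 7a 71 5a 6a is 8 bytes > B = 4, so hash it first: H(key) = 03 1e, then zero-pad to 4 bytes: K' = 03 1e 00 00.
K' ⊕ ipad = 35 28 36 36; K' ⊕ opad = 5f 42 5c 5c.
m1: inner = H(35 28 36 36 9c) = 01 65; tag = H(5f 42 5c 5c 01 65) = 01bf
m2: inner = H(35 28 36 36 70) = 01 39; tag = H(5f 42 5c 5c 01 39) = 0193
m3: inner = H(35 28 36 36 b1) = 01 7a; tag = H(5f 42 5c 5c 01 7a) = 01d4 ← matches
m4: inner = H(35 28 36 36 4c) = 01 15; tag = H(5f 42 5c 5c 01 15) = 016f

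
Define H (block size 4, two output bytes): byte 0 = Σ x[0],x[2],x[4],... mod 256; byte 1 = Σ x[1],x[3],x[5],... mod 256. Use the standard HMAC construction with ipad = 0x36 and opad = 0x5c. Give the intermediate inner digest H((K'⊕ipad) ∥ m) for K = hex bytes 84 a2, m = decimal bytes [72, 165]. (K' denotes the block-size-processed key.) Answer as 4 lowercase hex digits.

306f

Key hex bytes 84 a2 is 2 bytes ≤ B = 4; zero-pad to 4 bytes: K' = 84 a2 00 00.
K' ⊕ ipad = b2 94 36 36.
Inner input = b2 94 36 36 ∥ 48 a5.
Inner hash: even-index sum = 304 mod 256 = 48; odd-index sum = 367 mod 256 = 111 → 30 6f.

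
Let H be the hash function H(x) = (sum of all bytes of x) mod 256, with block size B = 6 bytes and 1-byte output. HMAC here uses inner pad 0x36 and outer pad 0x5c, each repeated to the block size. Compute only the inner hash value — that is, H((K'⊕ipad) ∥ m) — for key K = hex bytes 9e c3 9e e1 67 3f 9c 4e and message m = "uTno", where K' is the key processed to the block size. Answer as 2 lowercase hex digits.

fa

Key hex bytes 9e c3 9e e1 67 3f 9c 4e is 8 bytes > B = 6, so hash it first: H(key) = 70, then zero-pad to 6 bytes: K' = 70 00 00 00 00 00.
K' ⊕ ipad = 46 36 36 36 36 36.
Inner input = 46 36 36 36 36 36 ∥ 75 54 6e 6f.
Inner hash: sum = 70+54+54+54+54+54+117+84+110+111 = 762; mod 256 = 250 → fa.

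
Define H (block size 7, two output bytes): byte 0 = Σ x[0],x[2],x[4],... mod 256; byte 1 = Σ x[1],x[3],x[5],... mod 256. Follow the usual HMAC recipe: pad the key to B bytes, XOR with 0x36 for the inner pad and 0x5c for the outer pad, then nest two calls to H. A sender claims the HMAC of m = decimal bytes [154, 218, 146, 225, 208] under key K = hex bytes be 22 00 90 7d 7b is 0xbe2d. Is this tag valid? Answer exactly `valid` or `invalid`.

invalid

Key hex bytes be 22 00 90 7d 7b is 6 bytes ≤ B = 7; zero-pad to 7 bytes: K' = be 22 00 90 7d 7b 00.
K' ⊕ ipad = 88 14 36 a6 4b 4d 36; K' ⊕ opad = e2 7e 5c cc 21 27 5c.
Inner hash: even-index sum = 762 mod 256 = 250; odd-index sum = 771 mod 256 = 3 → fa 03.
Outer hash (recomputed tag): even-index sum = 446 mod 256 = 190; odd-index sum = 619 mod 256 = 107 → be 6b.
Recomputed tag = be6b; claimed = be2d → mismatch.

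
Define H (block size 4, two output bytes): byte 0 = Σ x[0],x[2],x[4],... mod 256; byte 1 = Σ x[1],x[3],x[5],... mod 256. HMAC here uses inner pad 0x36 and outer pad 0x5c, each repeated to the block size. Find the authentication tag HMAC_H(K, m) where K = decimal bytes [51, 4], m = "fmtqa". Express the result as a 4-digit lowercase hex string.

41fa

Key decimal bytes [51, 4] = 33 04 is 2 bytes ≤ B = 4; zero-pad to 4 bytes: K' = 33 04 00 00.
K' ⊕ ipad = 05 32 36 36.  K' ⊕ opad = 6f 58 5c 5c.
Inner input = (K'⊕ipad) ∥ m = 05 32 36 36 ∥ 66 6d 74 71 61.
Inner hash: even-index sum = 374 mod 256 = 118; odd-index sum = 326 mod 256 = 70 → 76 46.
Outer input = (K'⊕opad) ∥ inner = 6f 58 5c 5c ∥ 76 46.
Outer hash (tag): even-index sum = 321 mod 256 = 65; odd-index sum = 250 mod 256 = 250 → 41 fa.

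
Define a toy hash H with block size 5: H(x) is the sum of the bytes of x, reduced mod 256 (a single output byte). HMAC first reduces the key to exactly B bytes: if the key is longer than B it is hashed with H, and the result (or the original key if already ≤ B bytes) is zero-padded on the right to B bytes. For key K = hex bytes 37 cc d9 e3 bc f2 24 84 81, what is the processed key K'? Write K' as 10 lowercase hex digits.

|K| = 9 > B = 5, so first hash the key.
H(K): sum = 55+204+217+227+188+242+36+132+129 = 1430; mod 256 = 150 → 96.
Zero-pad H(K) = 96 to 5 bytes: K' = 96 00 00 00 00.

9600000000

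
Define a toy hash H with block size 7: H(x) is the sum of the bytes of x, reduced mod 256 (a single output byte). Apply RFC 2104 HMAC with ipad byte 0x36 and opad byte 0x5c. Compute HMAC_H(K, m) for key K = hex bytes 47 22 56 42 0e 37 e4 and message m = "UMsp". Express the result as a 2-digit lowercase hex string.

Key hex bytes 47 22 56 42 0e 37 e4 is exactly B = 7 bytes: K' = 47 22 56 42 0e 37 e4.
K' ⊕ ipad = 71 14 60 74 38 01 d2.  K' ⊕ opad = 1b 7e 0a 1e 52 6b b8.
Inner input = (K'⊕ipad) ∥ m = 71 14 60 74 38 01 d2 ∥ 55 4d 73 70.
Inner hash: sum = 113+20+96+116+56+1+210+85+77+115+112 = 1001; mod 256 = 233 → e9.
Outer input = (K'⊕opad) ∥ inner = 1b 7e 0a 1e 52 6b b8 ∥ e9.
Outer hash (tag): sum = 27+126+10+30+82+107+184+233 = 799; mod 256 = 31 → 1f.

1f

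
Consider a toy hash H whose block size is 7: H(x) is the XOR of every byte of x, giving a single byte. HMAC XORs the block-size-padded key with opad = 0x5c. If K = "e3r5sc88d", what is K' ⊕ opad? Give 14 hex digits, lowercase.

395c5c5c5c5c5c

Key "e3r5sc88d" = 65 33 72 35 73 63 38 38 64 is 9 bytes > B = 7, so hash it first: H(key) = 65, then zero-pad to 7 bytes: K' = 65 00 00 00 00 00 00.
XOR each byte with 0x5c: 65⊕5c=39, 00⊕5c=5c, 00⊕5c=5c, 00⊕5c=5c, 00⊕5c=5c, 00⊕5c=5c, 00⊕5c=5c.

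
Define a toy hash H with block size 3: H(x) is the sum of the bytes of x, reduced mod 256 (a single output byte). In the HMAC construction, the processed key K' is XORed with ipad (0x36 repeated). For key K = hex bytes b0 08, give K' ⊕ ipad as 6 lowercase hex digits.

863e36

Key hex bytes b0 08 is 2 bytes ≤ B = 3; zero-pad to 3 bytes: K' = b0 08 00.
XOR each byte with 0x36: b0⊕36=86, 08⊕36=3e, 00⊕36=36.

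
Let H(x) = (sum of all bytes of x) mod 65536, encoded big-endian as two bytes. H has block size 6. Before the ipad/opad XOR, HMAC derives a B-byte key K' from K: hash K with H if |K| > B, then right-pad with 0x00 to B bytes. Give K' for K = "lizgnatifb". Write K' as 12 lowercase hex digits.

|K| = 10 > B = 6, so first hash the key.
H(K): sum = 108+105+122+103+110+97+116+105+102+98 = 1066 → 04 2a.
Zero-pad H(K) = 04 2a to 6 bytes: K' = 04 2a 00 00 00 00.

042a00000000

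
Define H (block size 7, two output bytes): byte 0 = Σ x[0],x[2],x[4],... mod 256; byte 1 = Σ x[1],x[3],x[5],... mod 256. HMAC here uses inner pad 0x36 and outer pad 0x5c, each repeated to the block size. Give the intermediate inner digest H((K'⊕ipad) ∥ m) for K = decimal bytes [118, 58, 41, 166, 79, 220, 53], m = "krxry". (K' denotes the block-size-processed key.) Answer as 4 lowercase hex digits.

Key decimal bytes [118, 58, 41, 166, 79, 220, 53] = 76 3a 29 a6 4f dc 35 is exactly B = 7 bytes: K' = 76 3a 29 a6 4f dc 35.
K' ⊕ ipad = 40 0c 1f 90 79 ea 03.
Inner input = 40 0c 1f 90 79 ea 03 ∥ 6b 72 78 72 79.
Inner hash: even-index sum = 447 mod 256 = 191; odd-index sum = 738 mod 256 = 226 → bf e2.

bfe2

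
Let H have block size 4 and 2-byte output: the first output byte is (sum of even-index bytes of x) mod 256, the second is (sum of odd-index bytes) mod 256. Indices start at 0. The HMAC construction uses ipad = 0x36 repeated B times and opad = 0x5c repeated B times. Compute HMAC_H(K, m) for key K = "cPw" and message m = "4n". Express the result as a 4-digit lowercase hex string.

Key "cPw" = 63 50 77 is 3 bytes ≤ B = 4; zero-pad to 4 bytes: K' = 63 50 77 00.
K' ⊕ ipad = 55 66 41 36.  K' ⊕ opad = 3f 0c 2b 5c.
Inner input = (K'⊕ipad) ∥ m = 55 66 41 36 ∥ 34 6e.
Inner hash: even-index sum = 202 mod 256 = 202; odd-index sum = 266 mod 256 = 10 → ca 0a.
Outer input = (K'⊕opad) ∥ inner = 3f 0c 2b 5c ∥ ca 0a.
Outer hash (tag): even-index sum = 308 mod 256 = 52; odd-index sum = 114 mod 256 = 114 → 34 72.

3472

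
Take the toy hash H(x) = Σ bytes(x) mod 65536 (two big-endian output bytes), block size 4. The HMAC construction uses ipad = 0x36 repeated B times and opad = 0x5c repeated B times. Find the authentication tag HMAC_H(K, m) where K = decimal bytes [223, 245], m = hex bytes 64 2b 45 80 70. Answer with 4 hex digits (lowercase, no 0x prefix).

Key decimal bytes [223, 245] = df f5 is 2 bytes ≤ B = 4; zero-pad to 4 bytes: K' = df f5 00 00.
K' ⊕ ipad = e9 c3 36 36.  K' ⊕ opad = 83 a9 5c 5c.
Inner input = (K'⊕ipad) ∥ m = e9 c3 36 36 ∥ 64 2b 45 80 70.
Inner hash: sum = 233+195+54+54+100+43+69+128+112 = 988 → 03 dc.
Outer input = (K'⊕opad) ∥ inner = 83 a9 5c 5c ∥ 03 dc.
Outer hash (tag): sum = 131+169+92+92+3+220 = 707 → 02 c3.

02c3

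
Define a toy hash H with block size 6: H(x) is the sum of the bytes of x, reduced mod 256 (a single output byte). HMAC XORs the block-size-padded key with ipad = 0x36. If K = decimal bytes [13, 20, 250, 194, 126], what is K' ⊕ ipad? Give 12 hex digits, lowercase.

3b22ccf44836

Key decimal bytes [13, 20, 250, 194, 126] = 0d 14 fa c2 7e is 5 bytes ≤ B = 6; zero-pad to 6 bytes: K' = 0d 14 fa c2 7e 00.
XOR each byte with 0x36: 0d⊕36=3b, 14⊕36=22, fa⊕36=cc, c2⊕36=f4, 7e⊕36=48, 00⊕36=36.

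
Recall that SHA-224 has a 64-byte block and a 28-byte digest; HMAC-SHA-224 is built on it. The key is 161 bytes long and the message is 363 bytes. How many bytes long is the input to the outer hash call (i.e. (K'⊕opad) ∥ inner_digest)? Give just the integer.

Key is 161 > 64 bytes, so it is hashed to 28 bytes then zero-padded to 64: |K'| = 64.
Outer input = (K'⊕opad) ∥ H(inner) → 64 + 28 = 92 bytes.

92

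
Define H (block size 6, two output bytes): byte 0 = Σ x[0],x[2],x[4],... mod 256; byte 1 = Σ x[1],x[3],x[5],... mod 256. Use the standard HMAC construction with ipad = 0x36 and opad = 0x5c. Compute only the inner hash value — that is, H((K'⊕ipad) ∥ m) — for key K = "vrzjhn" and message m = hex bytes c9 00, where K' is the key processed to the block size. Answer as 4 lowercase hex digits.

Key "vrzjhn" = 76 72 7a 6a 68 6e is exactly B = 6 bytes: K' = 76 72 7a 6a 68 6e.
K' ⊕ ipad = 40 44 4c 5c 5e 58.
Inner input = 40 44 4c 5c 5e 58 ∥ c9 00.
Inner hash: even-index sum = 435 mod 256 = 179; odd-index sum = 248 mod 256 = 248 → b3 f8.

b3f8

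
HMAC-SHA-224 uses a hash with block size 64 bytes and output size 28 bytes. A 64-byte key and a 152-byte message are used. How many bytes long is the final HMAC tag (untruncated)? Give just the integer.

The tag is one SHA-224 digest: 28 bytes.

28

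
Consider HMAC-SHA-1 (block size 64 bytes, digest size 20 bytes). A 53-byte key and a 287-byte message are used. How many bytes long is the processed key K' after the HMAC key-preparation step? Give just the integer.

64

Key is 53 ≤ 64 bytes, zero-padded: |K'| = 64.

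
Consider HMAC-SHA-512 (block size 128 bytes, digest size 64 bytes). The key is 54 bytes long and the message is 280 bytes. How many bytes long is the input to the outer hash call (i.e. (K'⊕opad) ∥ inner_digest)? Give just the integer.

192

Key is 54 ≤ 128 bytes, zero-padded: |K'| = 128.
Outer input = (K'⊕opad) ∥ H(inner) → 128 + 64 = 192 bytes.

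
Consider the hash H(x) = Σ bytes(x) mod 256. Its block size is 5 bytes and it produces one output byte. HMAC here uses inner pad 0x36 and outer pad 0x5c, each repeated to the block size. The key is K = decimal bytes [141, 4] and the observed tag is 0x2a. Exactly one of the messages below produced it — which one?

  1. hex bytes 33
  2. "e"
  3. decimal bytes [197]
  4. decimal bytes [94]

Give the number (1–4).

Key decimal bytes [141, 4] = 8d 04 is 2 bytes ≤ B = 5; zero-pad to 5 bytes: K' = 8d 04 00 00 00.
K' ⊕ ipad = bb 32 36 36 36; K' ⊕ opad = d1 58 5c 5c 5c.
m1: inner = H(bb 32 36 36 36 33) = c2; tag = H(d1 58 5c 5c 5c c2) = ff
m2: inner = H(bb 32 36 36 36 65) = f4; tag = H(d1 58 5c 5c 5c f4) = 31
m3: inner = H(bb 32 36 36 36 c5) = 54; tag = H(d1 58 5c 5c 5c 54) = 91
m4: inner = H(bb 32 36 36 36 5e) = ed; tag = H(d1 58 5c 5c 5c ed) = 2a ← matches

4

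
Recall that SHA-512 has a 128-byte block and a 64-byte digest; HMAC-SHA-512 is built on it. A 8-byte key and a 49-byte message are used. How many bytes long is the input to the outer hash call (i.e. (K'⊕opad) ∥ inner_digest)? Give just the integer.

Key is 8 ≤ 128 bytes, zero-padded: |K'| = 128.
Outer input = (K'⊕opad) ∥ H(inner) → 128 + 64 = 192 bytes.

192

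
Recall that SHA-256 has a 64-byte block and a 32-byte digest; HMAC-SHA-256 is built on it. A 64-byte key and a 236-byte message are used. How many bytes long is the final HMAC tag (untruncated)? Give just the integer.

The tag is one SHA-256 digest: 32 bytes.

32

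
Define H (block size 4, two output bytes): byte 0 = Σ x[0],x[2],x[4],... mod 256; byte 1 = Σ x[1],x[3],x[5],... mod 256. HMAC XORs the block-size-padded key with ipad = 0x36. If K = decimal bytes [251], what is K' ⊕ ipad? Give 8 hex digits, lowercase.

cd363636

Key decimal bytes [251] = fb is 1 byte ≤ B = 4; zero-pad to 4 bytes: K' = fb 00 00 00.
XOR each byte with 0x36: fb⊕36=cd, 00⊕36=36, 00⊕36=36, 00⊕36=36.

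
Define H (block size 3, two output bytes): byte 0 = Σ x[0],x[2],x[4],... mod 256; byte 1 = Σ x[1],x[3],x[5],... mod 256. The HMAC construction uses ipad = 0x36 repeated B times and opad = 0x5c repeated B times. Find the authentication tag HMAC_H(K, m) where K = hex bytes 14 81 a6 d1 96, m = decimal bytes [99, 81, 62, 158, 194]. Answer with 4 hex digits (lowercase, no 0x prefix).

2f99

Key hex bytes 14 81 a6 d1 96 is 5 bytes > B = 3, so hash it first: H(key) = 50 52, then zero-pad to 3 bytes: K' = 50 52 00.
K' ⊕ ipad = 66 64 36.  K' ⊕ opad = 0c 0e 5c.
Inner input = (K'⊕ipad) ∥ m = 66 64 36 ∥ 63 51 3e 9e c2.
Inner hash: even-index sum = 395 mod 256 = 139; odd-index sum = 455 mod 256 = 199 → 8b c7.
Outer input = (K'⊕opad) ∥ inner = 0c 0e 5c ∥ 8b c7.
Outer hash (tag): even-index sum = 303 mod 256 = 47; odd-index sum = 153 mod 256 = 153 → 2f 99.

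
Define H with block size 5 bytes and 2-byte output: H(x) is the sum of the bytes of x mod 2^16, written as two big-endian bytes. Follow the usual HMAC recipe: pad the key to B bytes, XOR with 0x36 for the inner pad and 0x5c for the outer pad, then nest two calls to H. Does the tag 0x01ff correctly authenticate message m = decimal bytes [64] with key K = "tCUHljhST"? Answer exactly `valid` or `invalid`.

Key "tCUHljhST" = 74 43 55 48 6c 6a 68 53 54 is 9 bytes > B = 5, so hash it first: H(key) = 03 39, then zero-pad to 5 bytes: K' = 03 39 00 00 00.
K' ⊕ ipad = 35 0f 36 36 36; K' ⊕ opad = 5f 65 5c 5c 5c.
Inner hash: sum = 53+15+54+54+54+64 = 294 → 01 26.
Outer hash (recomputed tag): sum = 95+101+92+92+92+1+38 = 511 → 01 ff.
Recomputed tag = 01ff; claimed = 01ff → match.

valid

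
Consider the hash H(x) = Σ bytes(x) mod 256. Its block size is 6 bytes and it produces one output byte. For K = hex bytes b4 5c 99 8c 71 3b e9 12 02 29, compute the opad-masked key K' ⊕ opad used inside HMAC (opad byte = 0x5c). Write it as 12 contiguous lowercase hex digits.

5b5c5c5c5c5c

Key hex bytes b4 5c 99 8c 71 3b e9 12 02 29 is 10 bytes > B = 6, so hash it first: H(key) = 07, then zero-pad to 6 bytes: K' = 07 00 00 00 00 00.
XOR each byte with 0x5c: 07⊕5c=5b, 00⊕5c=5c, 00⊕5c=5c, 00⊕5c=5c, 00⊕5c=5c, 00⊕5c=5c.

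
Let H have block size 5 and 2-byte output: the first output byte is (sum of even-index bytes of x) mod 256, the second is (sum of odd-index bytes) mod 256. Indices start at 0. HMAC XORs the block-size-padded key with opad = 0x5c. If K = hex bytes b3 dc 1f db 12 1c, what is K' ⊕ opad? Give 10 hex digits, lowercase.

b88f5c5c5c

Key hex bytes b3 dc 1f db 12 1c is 6 bytes > B = 5, so hash it first: H(key) = e4 d3, then zero-pad to 5 bytes: K' = e4 d3 00 00 00.
XOR each byte with 0x5c: e4⊕5c=b8, d3⊕5c=8f, 00⊕5c=5c, 00⊕5c=5c, 00⊕5c=5c.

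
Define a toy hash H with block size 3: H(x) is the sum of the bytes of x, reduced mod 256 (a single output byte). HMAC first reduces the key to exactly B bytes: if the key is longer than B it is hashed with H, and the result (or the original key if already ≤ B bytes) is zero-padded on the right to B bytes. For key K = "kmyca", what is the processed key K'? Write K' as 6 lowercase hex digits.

150000

|K| = 5 > B = 3, so first hash the key.
H(K): sum = 107+109+121+99+97 = 533; mod 256 = 21 → 15.
Zero-pad H(K) = 15 to 3 bytes: K' = 15 00 00.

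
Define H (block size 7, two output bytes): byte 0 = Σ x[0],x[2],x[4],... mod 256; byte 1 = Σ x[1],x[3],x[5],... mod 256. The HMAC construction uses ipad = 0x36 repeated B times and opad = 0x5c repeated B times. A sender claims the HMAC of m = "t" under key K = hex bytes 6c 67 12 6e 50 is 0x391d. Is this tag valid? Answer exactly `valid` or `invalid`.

Key hex bytes 6c 67 12 6e 50 is 5 bytes ≤ B = 7; zero-pad to 7 bytes: K' = 6c 67 12 6e 50 00 00.
K' ⊕ ipad = 5a 51 24 58 66 36 36; K' ⊕ opad = 30 3b 4e 32 0c 5c 5c.
Inner hash: even-index sum = 282 mod 256 = 26; odd-index sum = 339 mod 256 = 83 → 1a 53.
Outer hash (recomputed tag): even-index sum = 313 mod 256 = 57; odd-index sum = 227 mod 256 = 227 → 39 e3.
Recomputed tag = 39e3; claimed = 391d → mismatch.

invalid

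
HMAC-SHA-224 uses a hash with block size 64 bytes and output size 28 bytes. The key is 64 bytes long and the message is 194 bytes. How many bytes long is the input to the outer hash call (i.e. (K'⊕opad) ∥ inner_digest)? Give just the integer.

92

Key is 64 ≤ 64 bytes, zero-padded: |K'| = 64.
Outer input = (K'⊕opad) ∥ H(inner) → 64 + 28 = 92 bytes.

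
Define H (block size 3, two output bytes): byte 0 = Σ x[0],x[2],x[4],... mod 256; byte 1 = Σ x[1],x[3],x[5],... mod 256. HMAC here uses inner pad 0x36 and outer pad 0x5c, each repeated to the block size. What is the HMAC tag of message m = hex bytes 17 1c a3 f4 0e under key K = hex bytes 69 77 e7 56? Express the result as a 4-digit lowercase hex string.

2b3d

Key hex bytes 69 77 e7 56 is 4 bytes > B = 3, so hash it first: H(key) = 50 cd, then zero-pad to 3 bytes: K' = 50 cd 00.
K' ⊕ ipad = 66 fb 36.  K' ⊕ opad = 0c 91 5c.
Inner input = (K'⊕ipad) ∥ m = 66 fb 36 ∥ 17 1c a3 f4 0e.
Inner hash: even-index sum = 428 mod 256 = 172; odd-index sum = 451 mod 256 = 195 → ac c3.
Outer input = (K'⊕opad) ∥ inner = 0c 91 5c ∥ ac c3.
Outer hash (tag): even-index sum = 299 mod 256 = 43; odd-index sum = 317 mod 256 = 61 → 2b 3d.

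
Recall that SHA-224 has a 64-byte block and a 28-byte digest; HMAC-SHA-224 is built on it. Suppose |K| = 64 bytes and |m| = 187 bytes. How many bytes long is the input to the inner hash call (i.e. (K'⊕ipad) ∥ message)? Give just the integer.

Key is 64 ≤ 64 bytes, zero-padded: |K'| = 64.
Inner input = (K'⊕ipad) ∥ m → 64 + 187 = 251 bytes.

251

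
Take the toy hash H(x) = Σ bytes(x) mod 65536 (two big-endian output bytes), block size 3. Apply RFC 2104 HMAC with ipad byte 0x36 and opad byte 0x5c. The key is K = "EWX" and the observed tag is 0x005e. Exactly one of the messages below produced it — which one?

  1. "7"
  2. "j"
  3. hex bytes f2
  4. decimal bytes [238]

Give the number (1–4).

Key "EWX" = 45 57 58 is exactly B = 3 bytes: K' = 45 57 58.
K' ⊕ ipad = 73 61 6e; K' ⊕ opad = 19 0b 04.
m1: inner = H(73 61 6e 37) = 01 79; tag = H(19 0b 04 01 79) = 00a2
m2: inner = H(73 61 6e 6a) = 01 ac; tag = H(19 0b 04 01 ac) = 00d5
m3: inner = H(73 61 6e f2) = 02 34; tag = H(19 0b 04 02 34) = 005e ← matches
m4: inner = H(73 61 6e ee) = 02 30; tag = H(19 0b 04 02 30) = 005a

3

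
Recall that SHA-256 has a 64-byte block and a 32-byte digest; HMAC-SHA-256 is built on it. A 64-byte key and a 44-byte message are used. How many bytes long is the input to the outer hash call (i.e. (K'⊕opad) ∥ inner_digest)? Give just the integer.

96

Key is 64 ≤ 64 bytes, zero-padded: |K'| = 64.
Outer input = (K'⊕opad) ∥ H(inner) → 64 + 32 = 96 bytes.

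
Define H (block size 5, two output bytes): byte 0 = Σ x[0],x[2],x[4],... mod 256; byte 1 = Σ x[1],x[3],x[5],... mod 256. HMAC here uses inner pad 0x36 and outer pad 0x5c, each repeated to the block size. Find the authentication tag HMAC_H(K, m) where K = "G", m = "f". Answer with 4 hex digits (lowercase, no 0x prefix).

a595

Key "G" = 47 is 1 byte ≤ B = 5; zero-pad to 5 bytes: K' = 47 00 00 00 00.
K' ⊕ ipad = 71 36 36 36 36.  K' ⊕ opad = 1b 5c 5c 5c 5c.
Inner input = (K'⊕ipad) ∥ m = 71 36 36 36 36 ∥ 66.
Inner hash: even-index sum = 221 mod 256 = 221; odd-index sum = 210 mod 256 = 210 → dd d2.
Outer input = (K'⊕opad) ∥ inner = 1b 5c 5c 5c 5c ∥ dd d2.
Outer hash (tag): even-index sum = 421 mod 256 = 165; odd-index sum = 405 mod 256 = 149 → a5 95.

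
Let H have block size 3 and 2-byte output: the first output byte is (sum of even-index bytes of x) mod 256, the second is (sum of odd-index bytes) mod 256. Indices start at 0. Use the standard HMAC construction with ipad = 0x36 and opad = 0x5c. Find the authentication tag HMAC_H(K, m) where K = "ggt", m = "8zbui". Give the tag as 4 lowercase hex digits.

Key "ggt" = 67 67 74 is exactly B = 3 bytes: K' = 67 67 74.
K' ⊕ ipad = 51 51 42.  K' ⊕ opad = 3b 3b 28.
Inner input = (K'⊕ipad) ∥ m = 51 51 42 ∥ 38 7a 62 75 69.
Inner hash: even-index sum = 386 mod 256 = 130; odd-index sum = 340 mod 256 = 84 → 82 54.
Outer input = (K'⊕opad) ∥ inner = 3b 3b 28 ∥ 82 54.
Outer hash (tag): even-index sum = 183 mod 256 = 183; odd-index sum = 189 mod 256 = 189 → b7 bd.

b7bd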